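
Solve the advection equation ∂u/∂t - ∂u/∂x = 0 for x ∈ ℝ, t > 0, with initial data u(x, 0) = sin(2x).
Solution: By method of characteristics (waves move left with speed 1):
Along characteristics x + t = const, u is constant, so u(x,t) = f(x + t) with f = u(·, 0).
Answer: u(x, t) = sin(2t + 2x)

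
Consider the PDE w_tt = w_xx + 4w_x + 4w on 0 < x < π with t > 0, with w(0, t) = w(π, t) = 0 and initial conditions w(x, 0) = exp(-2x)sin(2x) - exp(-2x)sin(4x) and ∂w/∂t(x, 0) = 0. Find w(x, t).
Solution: Substitute w = exp(-2x)u.
Then w_x = exp(-2x)(u_x - 2u), w_xx = exp(-2x)(u_xx - 4u_x + 4u), w_tt = exp(-2x)u_tt; substituting and dividing by exp(-2x), the lower-order terms cancel: u_tt = u_xx (standard wave equation).
Data for u: u(x,0) = exp(2x)w(x,0) = sin(2x) - sin(4x); u_t(x,0) = exp(2x)w_t(x,0) = 0. The boundary conditions carry over: u(0,t) = u(π,t) = 0.
Separating variables: u = Σ [A_n cos(ω_n t) + B_n sin(ω_n t)] sin(nx), ω_n = n. From ICs: A_2=1, A_4=-1.
So u(x,t) = sin(2x)cos(2t) - sin(4x)cos(4t), and w(x,t) = exp(-2x)u(x,t).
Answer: w(x, t) = exp(-2x)sin(2x)cos(2t) - exp(-2x)sin(4x)cos(4t)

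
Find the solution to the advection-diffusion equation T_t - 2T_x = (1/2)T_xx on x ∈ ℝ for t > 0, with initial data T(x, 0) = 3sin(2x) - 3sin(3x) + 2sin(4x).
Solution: Moving frame: η = x + 2t, σ = t, T = u(η,σ), so T_t = u_σ + 2u_η and T_xx = u_ηη.
Hence T_t - 2T_x = u_σ and the PDE becomes the heat equation u_σ = (1/2)u_ηη on η ∈ ℝ.
Initial data: u(η,0) = T(η,0) = 3sin(2η) - 3sin(3η) + 2sin(4η). Each mode sin(nη) decays as exp(-n²σ/2) on ℝ, so u(η,σ) = Σ c_n exp(-n²σ/2) sin(nη) with c_2=3, c_3=-3, c_4=2: u(η,σ) = 3exp(-2σ)sin(2η) + 2exp(-8σ)sin(4η) - 3exp(-9σ/2)sin(3η).
Substituting back: T(x,t) = u(x + 2t, t).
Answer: T(x, t) = 3exp(-2t)sin(4t + 2x) + 2exp(-8t)sin(8t + 4x) - 3exp(-9t/2)sin(6t + 3x)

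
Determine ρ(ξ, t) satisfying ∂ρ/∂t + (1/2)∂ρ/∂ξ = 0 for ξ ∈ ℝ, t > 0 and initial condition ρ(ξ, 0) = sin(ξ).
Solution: By method of characteristics (waves move right with speed 1/2):
Along characteristics ξ - (1/2)t = const, ρ is constant, so ρ(ξ,t) = f(ξ - (1/2)t) with f = ρ(·, 0).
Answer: ρ(ξ, t) = -sin(t/2 - ξ)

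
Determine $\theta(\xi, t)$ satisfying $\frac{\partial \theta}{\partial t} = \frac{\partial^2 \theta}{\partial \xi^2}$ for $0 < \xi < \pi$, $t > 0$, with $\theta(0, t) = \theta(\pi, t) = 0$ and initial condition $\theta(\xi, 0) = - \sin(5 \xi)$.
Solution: Separating variables: $\theta = \sum c_n e^{-n^2t} \sin(n\xi)$. From $\theta(\xi,0) = - \sin(5 \xi)$: $c_5=-1$.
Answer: $\theta(\xi, t) = - e^{-25 t} \sin(5 \xi)$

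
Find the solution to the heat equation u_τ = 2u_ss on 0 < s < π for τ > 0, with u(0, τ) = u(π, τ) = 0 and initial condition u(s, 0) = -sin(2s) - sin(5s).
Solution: Using separation of variables u = X(s)T(τ):
Eigenfunctions: sin(ns), n = 1, 2, 3, ...
General solution: u(s, τ) = Σ c_n sin(ns) exp(-2n² τ)
Matching u(s,0) = -sin(2s) - sin(5s) term by term: c_2=-1, c_5=-1.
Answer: u(s, τ) = -exp(-8τ)sin(2s) - exp(-50τ)sin(5s)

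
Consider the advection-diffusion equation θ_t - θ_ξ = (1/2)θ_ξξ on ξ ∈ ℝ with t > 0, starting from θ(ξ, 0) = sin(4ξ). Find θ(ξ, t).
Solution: Change to a moving frame: let η = ξ + t, σ = t and write θ(ξ,t) = u(η,σ).
By the chain rule θ_t = u_σ + u_η, θ_ξ = u_η, θ_ξξ = u_ηη.
Then θ_t - θ_ξ = u_σ: the advection term cancels and the PDE becomes the heat equation u_σ = (1/2)u_ηη on η ∈ ℝ.
Initial data: u(η,0) = θ(η,0) = sin(4η).
On η ∈ ℝ each mode satisfies (sin(nη))″ = -n² sin(nη), so exp(-n²σ/2) sin(nη) solves the heat equation; by superposition u(η,σ) = Σ c_n exp(-n²σ/2) sin(nη).
Reading off the coefficients: c_4=1, so u(η,σ) = exp(-8σ)sin(4η).
Substituting back η = ξ + t, σ = t: θ(ξ,t) = u(ξ + t, t).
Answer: θ(ξ, t) = exp(-8t)sin(4t + 4ξ)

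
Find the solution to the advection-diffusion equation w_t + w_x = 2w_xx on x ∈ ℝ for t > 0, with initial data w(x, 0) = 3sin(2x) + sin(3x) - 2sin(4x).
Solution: Moving frame: η = x - t, σ = t, w = u(η,σ), so w_t = u_σ - u_η and w_xx = u_ηη.
Hence w_t + w_x = u_σ and the PDE becomes the heat equation u_σ = 2u_ηη on η ∈ ℝ.
Initial data: u(η,0) = w(η,0) = 3sin(2η) + sin(3η) - 2sin(4η). Each mode sin(nη) decays as exp(-2n²σ) on ℝ, so u(η,σ) = Σ c_n exp(-2n²σ) sin(nη) with c_2=3, c_3=1, c_4=-2: u(η,σ) = 3exp(-8σ)sin(2η) + exp(-18σ)sin(3η) - 2exp(-32σ)sin(4η).
Substituting back: w(x,t) = u(x - t, t).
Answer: w(x, t) = -3exp(-8t)sin(2t - 2x) - exp(-18t)sin(3t - 3x) + 2exp(-32t)sin(4t - 4x)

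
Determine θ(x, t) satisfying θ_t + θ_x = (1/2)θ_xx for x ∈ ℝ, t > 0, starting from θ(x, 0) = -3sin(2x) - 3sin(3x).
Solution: Change to a moving frame: let η = x - t, σ = t and write θ(x,t) = u(η,σ).
By the chain rule θ_t = u_σ - u_η, θ_x = u_η, θ_xx = u_ηη.
Then θ_t + θ_x = u_σ: the advection term cancels and the PDE becomes the heat equation u_σ = (1/2)u_ηη on η ∈ ℝ.
Initial data: u(η,0) = θ(η,0) = -3sin(2η) - 3sin(3η).
On η ∈ ℝ each mode satisfies (sin(nη))″ = -n² sin(nη), so exp(-n²σ/2) sin(nη) solves the heat equation; by superposition u(η,σ) = Σ c_n exp(-n²σ/2) sin(nη).
Reading off the coefficients: c_2=-3, c_3=-3, so u(η,σ) = -3exp(-2σ)sin(2η) - 3exp(-9σ/2)sin(3η).
Substituting back η = x - t, σ = t: θ(x,t) = u(x - t, t).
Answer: θ(x, t) = 3exp(-2t)sin(2t - 2x) + 3exp(-9t/2)sin(3t - 3x)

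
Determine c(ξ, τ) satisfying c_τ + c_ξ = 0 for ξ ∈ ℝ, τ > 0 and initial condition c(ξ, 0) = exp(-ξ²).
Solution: By method of characteristics (waves move right with speed 1):
Along characteristics ξ - τ = const, c is constant, so c(ξ,τ) = f(ξ - τ) with f = c(·, 0).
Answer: c(ξ, τ) = exp(-(ξ - τ)²)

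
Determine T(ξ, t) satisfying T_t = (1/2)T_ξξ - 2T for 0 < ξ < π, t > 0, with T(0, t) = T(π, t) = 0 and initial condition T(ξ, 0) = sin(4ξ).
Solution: Substitute T = exp(-2t)u.
Then T_t = exp(-2t)(u_t - 2u), T_ξξ = exp(-2t)u_ξξ; substituting and dividing by exp(-2t), the lower-order terms cancel: u_t = (1/2)u_ξξ (standard heat equation).
Data for u: u(ξ,0) = T(ξ,0) = sin(4ξ). The boundary conditions carry over: u(0,t) = u(π,t) = 0.
Separating variables: u = Σ c_n exp(-n²t/2) sin(nξ). From u(ξ,0) = sin(4ξ): c_4=1.
So u(ξ,t) = exp(-8t)sin(4ξ), and T(ξ,t) = exp(-2t)u(ξ,t).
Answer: T(ξ, t) = exp(-10t)sin(4ξ)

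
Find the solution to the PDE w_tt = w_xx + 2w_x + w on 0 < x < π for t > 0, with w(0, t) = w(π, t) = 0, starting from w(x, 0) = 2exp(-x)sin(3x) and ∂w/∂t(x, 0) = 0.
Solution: Substitute w = exp(-x)u.
Then w_x = exp(-x)(u_x - u), w_xx = exp(-x)(u_xx - 2u_x + u), w_tt = exp(-x)u_tt; substituting and dividing by exp(-x), the lower-order terms cancel: u_tt = u_xx (standard wave equation).
Data for u: u(x,0) = exp(x)w(x,0) = 2sin(3x); u_t(x,0) = exp(x)w_t(x,0) = 0. The boundary conditions carry over: u(0,t) = u(π,t) = 0.
Separating variables: u = Σ [A_n cos(ω_n t) + B_n sin(ω_n t)] sin(nx), ω_n = n. From ICs: A_3=2.
So u(x,t) = 2sin(3x)cos(3t), and w(x,t) = exp(-x)u(x,t).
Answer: w(x, t) = 2exp(-x)sin(3x)cos(3t)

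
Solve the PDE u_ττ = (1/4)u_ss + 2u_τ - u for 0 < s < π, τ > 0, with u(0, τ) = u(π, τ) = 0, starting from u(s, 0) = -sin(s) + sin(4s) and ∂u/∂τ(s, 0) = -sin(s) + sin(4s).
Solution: Substitute u = exp(τ)w.
Then u_τ = exp(τ)(w_τ + w), u_ττ = exp(τ)(w_ττ + 2w_τ + w), u_ss = exp(τ)w_ss; substituting and dividing by exp(τ), the lower-order terms cancel: w_ττ = (1/4)w_ss (standard wave equation).
Data for w: w(s,0) = u(s,0) = -sin(s) + sin(4s); w_τ(s,0) = u_τ(s,0) - u(s,0) = 0. The boundary conditions carry over: w(0,τ) = w(π,τ) = 0.
Separating variables: w = Σ [A_n cos(ω_n τ) + B_n sin(ω_n τ)] sin(ns), ω_n = n/2. From ICs: A_1=-1, A_4=1.
So w(s,τ) = -sin(s)cos(τ/2) + sin(4s)cos(2τ), and u(s,τ) = exp(τ)w(s,τ).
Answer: u(s, τ) = -exp(τ)sin(s)cos(τ/2) + exp(τ)sin(4s)cos(2τ)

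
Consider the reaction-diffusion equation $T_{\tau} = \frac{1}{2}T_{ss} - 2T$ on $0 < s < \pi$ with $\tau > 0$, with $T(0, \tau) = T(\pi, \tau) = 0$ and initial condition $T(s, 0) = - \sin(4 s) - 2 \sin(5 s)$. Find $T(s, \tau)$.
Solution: Substitute $T = e^{-2\tau}u$.
Then $T_{\tau} = e^{-2\tau}(u_{\tau} - 2u)$, $T_{ss} = e^{-2\tau}u_{ss}$; substituting and dividing by $e^{-2\tau}$, the lower-order terms cancel: $u_{\tau} = \frac{1}{2}u_{ss}$ (standard heat equation).
Data for $u$: $u(s,0) = T(s,0) = - \sin(4 s) - 2 \sin(5 s)$. The boundary conditions carry over: $u(0,\tau) = u(\pi,\tau) = 0$.
Separating variables: $u = \sum c_n e^{-n^2\tau/2} \sin(ns)$. From $u(s,0) = - \sin(4 s) - 2 \sin(5 s)$: $c_4=-1, c_5=-2$.
So $u(s,\tau) = - e^{-8 \tau} \sin(4 s) - 2 e^{-25 \tau/2} \sin(5 s)$, and $T(s,\tau) = e^{-2\tau}u(s,\tau)$.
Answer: $T(s, \tau) = - e^{-10 \tau} \sin(4 s) - 2 e^{-29 \tau/2} \sin(5 s)$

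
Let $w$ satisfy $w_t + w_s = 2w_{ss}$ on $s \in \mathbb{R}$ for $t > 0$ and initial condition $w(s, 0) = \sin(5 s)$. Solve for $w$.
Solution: Change to a moving frame: let $\eta = s - t$, $\sigma = t$ and write $w(s,t) = u(\eta,\sigma)$.
By the chain rule $w_t = u_{\sigma} - u_{\eta}$, $w_s = u_{\eta}$, $w_{ss} = u_{\eta\eta}$.
Then $w_t + w_s = u_{\sigma}$: the advection term cancels and the PDE becomes the heat equation $u_{\sigma} = 2u_{\eta\eta}$ on $\eta \in \mathbb{R}$.
Initial data: $u(\eta,0) = w(\eta,0) = \sin(5 \eta)$.
On $\eta \in \mathbb{R}$ each mode satisfies $(\sin(n\eta))'' = -n^2 \sin(n\eta)$, so $e^{-2n^2\sigma} \sin(n\eta)$ solves the heat equation; by superposition $u(\eta,\sigma) = \sum c_n e^{-2n^2\sigma} \sin(n\eta)$.
Reading off the coefficients: $c_5=1$, so $u(\eta,\sigma) = e^{-50 \sigma} \sin(5 \eta)$.
Substituting back $\eta = s - t$, $\sigma = t$: $w(s,t) = u(s - t, t)$.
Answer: $w(s, t) = e^{-50 t} \sin(5 s - 5 t)$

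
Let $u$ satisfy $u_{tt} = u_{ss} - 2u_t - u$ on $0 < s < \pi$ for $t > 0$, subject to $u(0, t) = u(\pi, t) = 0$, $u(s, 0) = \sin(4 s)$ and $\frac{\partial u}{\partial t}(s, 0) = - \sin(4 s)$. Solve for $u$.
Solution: Substitute $u = e^{-t}w$, i.e. $w = e^{t}u$.
By the product rule, $u_t = e^{-t}(w_t - w)$, $u_{tt} = e^{-t}(w_{tt} - 2w_t + w)$, $u_{ss} = e^{-t}w_{ss}$.
Substituting into the PDE and dividing by $e^{-t}$: $w_{tt} - 2w_t + w = w_{ss} - 2(w_t - w) - w$.
The lower-order terms cancel, leaving the standard wave equation $w_{tt} = w_{ss}$.
Initial data for $w$: $w(s,0) = u(s,0) = \sin(4 s)$; $w_t(s,0) = u_t(s,0) + u(s,0) = 0$. The boundary conditions carry over: $w(0,t) = w(\pi,t) = 0$.
Solve for $w$:
  Using separation of variables $w = X(s)T(t)$:
  Eigenfunctions: $\sin(ns)$, $n = 1, 2, 3, \ldots$
  General solution: $w(s, t) = \sum [A_n \cos(n t) + B_n \sin(n t)] \sin(ns)$
  From $w(s,0) = \sin(4 s)$: $A_4=1$. From $w_t(s,0) = 0$: all $B_n = 0$.
Hence $w(s,t) = \sin(4 s) \cos(4 t)$.
Transform back: $u(s,t) = e^{-t}w(s,t)$.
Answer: $u(s, t) = e^{-t} \sin(4 s) \cos(4 t)$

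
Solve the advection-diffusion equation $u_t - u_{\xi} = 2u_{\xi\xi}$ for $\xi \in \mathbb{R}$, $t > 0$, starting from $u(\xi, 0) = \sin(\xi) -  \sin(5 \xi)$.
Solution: Moving frame: $\eta = \xi + t$, $\sigma = t$, $u = w(\eta,\sigma)$, so $u_t = w_{\sigma} + w_{\eta}$ and $u_{\xi\xi} = w_{\eta\eta}$.
Hence $u_t - u_{\xi} = w_{\sigma}$ and the PDE becomes the heat equation $w_{\sigma} = 2w_{\eta\eta}$ on $\eta \in \mathbb{R}$.
Initial data: $w(\eta,0) = u(\eta,0) = \sin(\eta) - \sin(5 \eta)$. Each mode $\sin(n\eta)$ decays as $e^{-2n^2\sigma}$ on $\mathbb{R}$, so $w(\eta,\sigma) = \sum c_n e^{-2n^2\sigma} \sin(n\eta)$ with $c_1=1, c_5=-1$: $w(\eta,\sigma) = e^{-2 \sigma} \sin(\eta) - e^{-50 \sigma} \sin(5 \eta)$.
Substituting back: $u(\xi,t) = w(\xi + t, t)$.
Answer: $u(\xi, t) = e^{-2 t} \sin(\xi + t) -  e^{-50 t} \sin(5 \xi + 5 t)$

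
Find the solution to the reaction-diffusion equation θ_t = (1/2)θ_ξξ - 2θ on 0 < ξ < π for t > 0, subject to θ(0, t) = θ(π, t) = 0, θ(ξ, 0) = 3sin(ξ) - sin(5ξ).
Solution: Substitute θ = exp(-2t)u, i.e. u = exp(2t)θ.
By the product rule, θ_t = exp(-2t)(u_t - 2u), θ_ξξ = exp(-2t)u_ξξ.
Substituting into the PDE and dividing by exp(-2t): u_t - 2u = (1/2)u_ξξ - 2u.
The lower-order terms cancel, leaving the standard heat equation u_t = (1/2)u_ξξ.
Initial data for u: u(ξ,0) = θ(ξ,0) = 3sin(ξ) - sin(5ξ). The boundary conditions carry over: u(0,t) = u(π,t) = 0.
Solve for u:
  Using separation of variables u = X(ξ)G(t):
  Eigenfunctions: sin(nξ), n = 1, 2, 3, ...
  General solution: u(ξ, t) = Σ c_n sin(nξ) exp(-n² t/2)
  Matching u(ξ,0) = 3sin(ξ) - sin(5ξ) term by term: c_1=3, c_5=-1.
Hence u(ξ,t) = 3exp(-t/2)sin(ξ) - exp(-25t/2)sin(5ξ).
Transform back: θ(ξ,t) = exp(-2t)u(ξ,t).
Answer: θ(ξ, t) = 3exp(-5t/2)sin(ξ) - exp(-29t/2)sin(5ξ)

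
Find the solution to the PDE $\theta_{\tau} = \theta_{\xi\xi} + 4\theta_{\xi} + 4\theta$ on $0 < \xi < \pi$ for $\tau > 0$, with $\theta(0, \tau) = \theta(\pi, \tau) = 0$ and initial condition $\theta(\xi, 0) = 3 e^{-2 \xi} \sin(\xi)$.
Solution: Substitute $\theta = e^{-2\xi}u$.
Then $\theta_{\xi} = e^{-2\xi}(u_{\xi} - 2u)$, $\theta_{\xi\xi} = e^{-2\xi}(u_{\xi\xi} - 4u_{\xi} + 4u)$, $\theta_{\tau} = e^{-2\xi}u_{\tau}$; substituting and dividing by $e^{-2\xi}$, the lower-order terms cancel: $u_{\tau} = u_{\xi\xi}$ (standard heat equation).
Data for $u$: $u(\xi,0) = e^{2\xi}\theta(\xi,0) = 3 \sin(\xi)$. The boundary conditions carry over: $u(0,\tau) = u(\pi,\tau) = 0$.
Separating variables: $u = \sum c_n e^{-n^2\tau} \sin(n\xi)$. From $u(\xi,0) = 3 \sin(\xi)$: $c_1=3$.
So $u(\xi,\tau) = 3 e^{-\tau} \sin(\xi)$, and $\theta(\xi,\tau) = e^{-2\xi}u(\xi,\tau)$.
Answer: $\theta(\xi, \tau) = 3 e^{-\tau} e^{-2 \xi} \sin(\xi)$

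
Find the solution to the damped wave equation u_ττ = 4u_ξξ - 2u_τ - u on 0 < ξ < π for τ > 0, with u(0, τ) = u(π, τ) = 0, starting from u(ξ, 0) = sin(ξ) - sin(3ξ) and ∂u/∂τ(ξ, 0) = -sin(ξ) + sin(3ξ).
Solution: Substitute u = exp(-τ)w.
Then u_τ = exp(-τ)(w_τ - w), u_ττ = exp(-τ)(w_ττ - 2w_τ + w), u_ξξ = exp(-τ)w_ξξ; substituting and dividing by exp(-τ), the lower-order terms cancel: w_ττ = 4w_ξξ (standard wave equation).
Data for w: w(ξ,0) = u(ξ,0) = sin(ξ) - sin(3ξ); w_τ(ξ,0) = u_τ(ξ,0) + u(ξ,0) = 0. The boundary conditions carry over: w(0,τ) = w(π,τ) = 0.
Separating variables: w = Σ [A_n cos(ω_n τ) + B_n sin(ω_n τ)] sin(nξ), ω_n = 2n. From ICs: A_1=1, A_3=-1.
So w(ξ,τ) = sin(ξ)cos(2τ) - sin(3ξ)cos(6τ), and u(ξ,τ) = exp(-τ)w(ξ,τ).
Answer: u(ξ, τ) = exp(-τ)sin(ξ)cos(2τ) - exp(-τ)sin(3ξ)cos(6τ)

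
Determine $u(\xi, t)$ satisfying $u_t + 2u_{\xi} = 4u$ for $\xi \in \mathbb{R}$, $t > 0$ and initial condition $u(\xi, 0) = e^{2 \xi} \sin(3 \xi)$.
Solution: Substitute $u = e^{2\xi}w$.
Then $u_{\xi} = e^{2\xi}(w_{\xi} + 2w)$, $u_t = e^{2\xi}w_t$; substituting and dividing by $e^{2\xi}$, the lower-order terms cancel: $w_t + 2w_{\xi} = 0$ (standard advection equation).
Data for $w$: $w(\xi,0) = e^{-2\xi}u(\xi,0) = \sin(3 \xi)$.
By characteristics ($d\xi/dt = 2$), $w(\xi,t) = f(\xi - 2t)$ with $f = w( \cdot , 0)$.
So $w(\xi,t) = - \sin(6 t - 3 \xi)$, and $u(\xi,t) = e^{2\xi}w(\xi,t)$.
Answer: $u(\xi, t) = e^{2 \xi} \sin(3 \xi - 6 t)$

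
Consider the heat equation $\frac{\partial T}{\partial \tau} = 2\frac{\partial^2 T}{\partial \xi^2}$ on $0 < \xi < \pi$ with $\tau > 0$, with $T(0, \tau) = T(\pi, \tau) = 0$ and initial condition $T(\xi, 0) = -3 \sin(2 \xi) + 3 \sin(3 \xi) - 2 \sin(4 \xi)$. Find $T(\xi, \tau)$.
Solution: Using separation of variables $T = X(\xi)G(\tau)$:
Eigenfunctions: $\sin(n\xi)$, $n = 1, 2, 3, \ldots$
General solution: $T(\xi, \tau) = \sum c_n \sin(n\xi) e^{-2n^2 \tau}$
Matching $T(\xi,0) = -3 \sin(2 \xi) + 3 \sin(3 \xi) - 2 \sin(4 \xi)$ term by term: $c_2=-3, c_3=3, c_4=-2$.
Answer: $T(\xi, \tau) = -3 e^{-8 \tau} \sin(2 \xi) + 3 e^{-18 \tau} \sin(3 \xi) - 2 e^{-32 \tau} \sin(4 \xi)$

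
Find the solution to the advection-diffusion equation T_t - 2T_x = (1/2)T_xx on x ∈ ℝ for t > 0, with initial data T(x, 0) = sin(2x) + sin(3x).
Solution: Change to a moving frame: let η = x + 2t, σ = t and write T(x,t) = u(η,σ).
By the chain rule T_t = u_σ + 2u_η, T_x = u_η, T_xx = u_ηη.
Then T_t - 2T_x = u_σ: the advection term cancels and the PDE becomes the heat equation u_σ = (1/2)u_ηη on η ∈ ℝ.
Initial data: u(η,0) = T(η,0) = sin(2η) + sin(3η).
On η ∈ ℝ each mode satisfies (sin(nη))″ = -n² sin(nη), so exp(-n²σ/2) sin(nη) solves the heat equation; by superposition u(η,σ) = Σ c_n exp(-n²σ/2) sin(nη).
Reading off the coefficients: c_2=1, c_3=1, so u(η,σ) = exp(-2σ)sin(2η) + exp(-9σ/2)sin(3η).
Substituting back η = x + 2t, σ = t: T(x,t) = u(x + 2t, t).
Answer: T(x, t) = exp(-2t)sin(4t + 2x) + exp(-9t/2)sin(6t + 3x)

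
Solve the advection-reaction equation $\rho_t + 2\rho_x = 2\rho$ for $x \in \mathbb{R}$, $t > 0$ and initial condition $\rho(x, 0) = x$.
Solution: Substitute $\rho = e^{2t}u$.
Then $\rho_t = e^{2t}(u_t + 2u)$, $\rho_x = e^{2t}u_x$; substituting and dividing by $e^{2t}$, the lower-order terms cancel: $u_t + 2u_x = 0$ (standard advection equation).
Data for $u$: $u(x,0) = \rho(x,0) = x$.
By characteristics ($dx/dt = 2$), $u(x,t) = f(x - 2t)$ with $f = u( \cdot , 0)$.
So $u(x,t) = -2 t + x$, and $\rho(x,t) = e^{2t}u(x,t)$.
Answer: $\rho(x, t) = -2 t e^{2 t} + x e^{2 t}$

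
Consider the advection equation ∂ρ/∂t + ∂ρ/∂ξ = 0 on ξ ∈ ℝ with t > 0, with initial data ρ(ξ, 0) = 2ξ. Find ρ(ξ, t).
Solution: By characteristics (dξ/dt = 1), ρ(ξ,t) = f(ξ - t) with f = ρ(·, 0).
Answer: ρ(ξ, t) = -2t + 2ξ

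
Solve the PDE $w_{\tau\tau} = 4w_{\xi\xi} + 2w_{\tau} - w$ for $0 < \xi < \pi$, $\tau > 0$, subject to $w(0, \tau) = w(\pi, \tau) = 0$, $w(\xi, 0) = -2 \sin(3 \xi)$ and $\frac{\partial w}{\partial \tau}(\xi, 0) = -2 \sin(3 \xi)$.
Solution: Substitute $w = e^{\tau}u$.
Then $w_{\tau} = e^{\tau}(u_{\tau} + u)$, $w_{\tau\tau} = e^{\tau}(u_{\tau\tau} + 2u_{\tau} + u)$, $w_{\xi\xi} = e^{\tau}u_{\xi\xi}$; substituting and dividing by $e^{\tau}$, the lower-order terms cancel: $u_{\tau\tau} = 4u_{\xi\xi}$ (standard wave equation).
Data for $u$: $u(\xi,0) = w(\xi,0) = -2 \sin(3 \xi)$; $u_{\tau}(\xi,0) = w_{\tau}(\xi,0) - w(\xi,0) = 0$. The boundary conditions carry over: $u(0,\tau) = u(\pi,\tau) = 0$.
Separating variables: $u = \sum [A_n \cos(\omega_n \tau) + B_n \sin(\omega_n \tau)] \sin(n\xi)$, $\omega_n = 2n$. From ICs: $A_3=-2$.
So $u(\xi,\tau) = -2 \sin(3 \xi) \cos(6 \tau)$, and $w(\xi,\tau) = e^{\tau}u(\xi,\tau)$.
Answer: $w(\xi, \tau) = -2 e^{\tau} \sin(3 \xi) \cos(6 \tau)$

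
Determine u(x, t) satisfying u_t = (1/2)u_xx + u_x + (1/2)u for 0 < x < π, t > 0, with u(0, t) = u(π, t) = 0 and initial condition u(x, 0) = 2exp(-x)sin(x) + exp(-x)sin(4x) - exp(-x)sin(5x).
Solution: Substitute u = exp(-x)w.
Then u_x = exp(-x)(w_x - w), u_xx = exp(-x)(w_xx - 2w_x + w), u_t = exp(-x)w_t; substituting and dividing by exp(-x), the lower-order terms cancel: w_t = (1/2)w_xx (standard heat equation).
Data for w: w(x,0) = exp(x)u(x,0) = 2sin(x) + sin(4x) - sin(5x). The boundary conditions carry over: w(0,t) = w(π,t) = 0.
Separating variables: w = Σ c_n exp(-n²t/2) sin(nx). From w(x,0) = 2sin(x) + sin(4x) - sin(5x): c_1=2, c_4=1, c_5=-1.
So w(x,t) = exp(-8t)sin(4x) + 2exp(-t/2)sin(x) - exp(-25t/2)sin(5x), and u(x,t) = exp(-x)w(x,t).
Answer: u(x, t) = exp(-8t)exp(-x)sin(4x) + 2exp(-t/2)exp(-x)sin(x) - exp(-25t/2)exp(-x)sin(5x)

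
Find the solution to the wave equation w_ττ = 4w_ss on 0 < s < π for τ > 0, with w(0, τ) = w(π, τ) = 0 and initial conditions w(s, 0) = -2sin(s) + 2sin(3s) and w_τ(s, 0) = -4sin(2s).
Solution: Using separation of variables w = X(s)T(τ):
Eigenfunctions: sin(ns), n = 1, 2, 3, ...
General solution: w(s, τ) = Σ [A_n cos(2n τ) + B_n sin(2n τ)] sin(ns)
From w(s,0) = -2sin(s) + 2sin(3s): A_1=-2, A_3=2. From w_τ(s,0) = -4sin(2s), using w_τ(s,0) = Σ ω_n B_n sin(ns) with ω_n = 2n: B_2 = (-4)/4 = -1.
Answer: w(s, τ) = -2sin(s)cos(2τ) - sin(2s)sin(4τ) + 2sin(3s)cos(6τ)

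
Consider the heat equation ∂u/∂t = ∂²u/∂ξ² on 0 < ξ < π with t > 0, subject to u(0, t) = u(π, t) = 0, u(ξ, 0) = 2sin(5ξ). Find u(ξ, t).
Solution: Separating variables: u = Σ c_n exp(-n²t) sin(nξ). From u(ξ,0) = 2sin(5ξ): c_5=2.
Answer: u(ξ, t) = 2exp(-25t)sin(5ξ)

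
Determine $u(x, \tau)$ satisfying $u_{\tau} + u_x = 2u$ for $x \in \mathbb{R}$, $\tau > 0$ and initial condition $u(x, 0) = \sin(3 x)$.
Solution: Substitute $u = e^{2\tau}w$, i.e. $w = e^{-2\tau}u$.
By the product rule, $u_{\tau} = e^{2\tau}(w_{\tau} + 2w)$, $u_x = e^{2\tau}w_x$.
Substituting into the PDE and dividing by $e^{2\tau}$: $w_{\tau} + 2w + w_x = 2w$.
The lower-order terms cancel, leaving the standard advection equation $w_{\tau} + w_x = 0$.
Initial data for $w$: $w(x,0) = u(x,0) = \sin(3 x)$.
Solve for $w$:
  By method of characteristics (waves move right with speed 1):
  Along characteristics $x - \tau =$ const, $w$ is constant, so $w(x,\tau) = f(x - \tau)$ with $f = w( \cdot , 0)$.
Hence $w(x,\tau) = \sin(3 x - 3 \tau)$.
Transform back: $u(x,\tau) = e^{2\tau}w(x,\tau)$.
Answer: $u(x, \tau) = - e^{2 \tau} \sin(3 \tau - 3 x)$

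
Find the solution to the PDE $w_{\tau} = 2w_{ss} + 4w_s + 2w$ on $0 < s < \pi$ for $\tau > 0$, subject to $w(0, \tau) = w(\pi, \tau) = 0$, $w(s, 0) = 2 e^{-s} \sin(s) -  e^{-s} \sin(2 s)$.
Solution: Substitute $w = e^{-s}u$.
Then $w_s = e^{-s}(u_s - u)$, $w_{ss} = e^{-s}(u_{ss} - 2u_s + u)$, $w_{\tau} = e^{-s}u_{\tau}$; substituting and dividing by $e^{-s}$, the lower-order terms cancel: $u_{\tau} = 2u_{ss}$ (standard heat equation).
Data for $u$: $u(s,0) = e^{s}w(s,0) = 2 \sin(s) - \sin(2 s)$. The boundary conditions carry over: $u(0,\tau) = u(\pi,\tau) = 0$.
Separating variables: $u = \sum c_n e^{-2n^2\tau} \sin(ns)$. From $u(s,0) = 2 \sin(s) - \sin(2 s)$: $c_1=2, c_2=-1$.
So $u(s,\tau) = 2 e^{-2 \tau} \sin(s) - e^{-8 \tau} \sin(2 s)$, and $w(s,\tau) = e^{-s}u(s,\tau)$.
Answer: $w(s, \tau) = 2 e^{-2 \tau} e^{-s} \sin(s) -  e^{-8 \tau} e^{-s} \sin(2 s)$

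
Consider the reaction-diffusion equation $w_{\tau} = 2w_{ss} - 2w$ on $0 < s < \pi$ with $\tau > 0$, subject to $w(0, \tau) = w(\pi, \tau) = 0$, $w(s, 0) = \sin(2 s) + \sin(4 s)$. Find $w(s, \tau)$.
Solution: Substitute $w = e^{-2\tau}u$, i.e. $u = e^{2\tau}w$.
By the product rule, $w_{\tau} = e^{-2\tau}(u_{\tau} - 2u)$, $w_{ss} = e^{-2\tau}u_{ss}$.
Substituting into the PDE and dividing by $e^{-2\tau}$: $u_{\tau} - 2u = 2u_{ss} - 2u$.
The lower-order terms cancel, leaving the standard heat equation $u_{\tau} = 2u_{ss}$.
Initial data for $u$: $u(s,0) = w(s,0) = \sin(2 s) + \sin(4 s)$. The boundary conditions carry over: $u(0,\tau) = u(\pi,\tau) = 0$.
Solve for $u$:
  Using separation of variables $u = X(s)T(\tau)$:
  Eigenfunctions: $\sin(ns)$, $n = 1, 2, 3, \ldots$
  General solution: $u(s, \tau) = \sum c_n \sin(ns) e^{-2n^2 \tau}$
  Matching $u(s,0) = \sin(2 s) + \sin(4 s)$ term by term: $c_2=1, c_4=1$.
Hence $u(s,\tau) = e^{-8 \tau} \sin(2 s) + e^{-32 \tau} \sin(4 s)$.
Transform back: $w(s,\tau) = e^{-2\tau}u(s,\tau)$.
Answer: $w(s, \tau) = e^{-10 \tau} \sin(2 s) + e^{-34 \tau} \sin(4 s)$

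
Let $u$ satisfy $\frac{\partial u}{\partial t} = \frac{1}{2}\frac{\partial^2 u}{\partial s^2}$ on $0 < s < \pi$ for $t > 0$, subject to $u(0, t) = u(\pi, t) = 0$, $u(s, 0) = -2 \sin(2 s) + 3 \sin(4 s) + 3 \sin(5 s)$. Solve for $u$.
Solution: Using separation of variables $u = X(s)T(t)$:
Eigenfunctions: $\sin(ns)$, $n = 1, 2, 3, \ldots$
General solution: $u(s, t) = \sum c_n \sin(ns) e^{-n^2 t/2}$
Matching $u(s,0) = -2 \sin(2 s) + 3 \sin(4 s) + 3 \sin(5 s)$ term by term: $c_2=-2, c_4=3, c_5=3$.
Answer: $u(s, t) = -2 e^{-2 t} \sin(2 s) + 3 e^{-8 t} \sin(4 s) + 3 e^{-25 t/2} \sin(5 s)$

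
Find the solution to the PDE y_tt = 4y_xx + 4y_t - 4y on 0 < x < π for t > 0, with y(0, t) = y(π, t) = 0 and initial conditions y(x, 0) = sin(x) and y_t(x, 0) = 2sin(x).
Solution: Substitute y = exp(2t)u.
Then y_t = exp(2t)(u_t + 2u), y_tt = exp(2t)(u_tt + 4u_t + 4u), y_xx = exp(2t)u_xx; substituting and dividing by exp(2t), the lower-order terms cancel: u_tt = 4u_xx (standard wave equation).
Data for u: u(x,0) = y(x,0) = sin(x); u_t(x,0) = y_t(x,0) - 2y(x,0) = 0. The boundary conditions carry over: u(0,t) = u(π,t) = 0.
Separating variables: u = Σ [A_n cos(ω_n t) + B_n sin(ω_n t)] sin(nx), ω_n = 2n. From ICs: A_1=1.
So u(x,t) = sin(x)cos(2t), and y(x,t) = exp(2t)u(x,t).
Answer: y(x, t) = exp(2t)sin(x)cos(2t)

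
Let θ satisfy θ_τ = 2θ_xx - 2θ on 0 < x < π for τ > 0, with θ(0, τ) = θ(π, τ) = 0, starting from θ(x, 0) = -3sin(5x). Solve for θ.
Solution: Substitute θ = exp(-2τ)u, i.e. u = exp(2τ)θ.
By the product rule, θ_τ = exp(-2τ)(u_τ - 2u), θ_xx = exp(-2τ)u_xx.
Substituting into the PDE and dividing by exp(-2τ): u_τ - 2u = 2u_xx - 2u.
The lower-order terms cancel, leaving the standard heat equation u_τ = 2u_xx.
Initial data for u: u(x,0) = θ(x,0) = -3sin(5x). The boundary conditions carry over: u(0,τ) = u(π,τ) = 0.
Solve for u:
  Using separation of variables u = X(x)G(τ):
  Eigenfunctions: sin(nx), n = 1, 2, 3, ...
  General solution: u(x, τ) = Σ c_n sin(nx) exp(-2n² τ)
  Matching u(x,0) = -3sin(5x) term by term: c_5=-3.
Hence u(x,τ) = -3exp(-50τ)sin(5x).
Transform back: θ(x,τ) = exp(-2τ)u(x,τ).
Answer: θ(x, τ) = -3exp(-52τ)sin(5x)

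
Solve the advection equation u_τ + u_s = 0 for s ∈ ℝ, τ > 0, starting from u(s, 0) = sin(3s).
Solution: By characteristics (ds/dτ = 1), u(s,τ) = f(s - τ) with f = u(·, 0).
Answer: u(s, τ) = sin(3s - 3τ)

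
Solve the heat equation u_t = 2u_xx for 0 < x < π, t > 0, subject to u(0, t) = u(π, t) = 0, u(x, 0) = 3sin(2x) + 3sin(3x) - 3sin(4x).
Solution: Using separation of variables u = X(x)T(t):
Eigenfunctions: sin(nx), n = 1, 2, 3, ...
General solution: u(x, t) = Σ c_n sin(nx) exp(-2n² t)
Matching u(x,0) = 3sin(2x) + 3sin(3x) - 3sin(4x) term by term: c_2=3, c_3=3, c_4=-3.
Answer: u(x, t) = 3exp(-8t)sin(2x) + 3exp(-18t)sin(3x) - 3exp(-32t)sin(4x)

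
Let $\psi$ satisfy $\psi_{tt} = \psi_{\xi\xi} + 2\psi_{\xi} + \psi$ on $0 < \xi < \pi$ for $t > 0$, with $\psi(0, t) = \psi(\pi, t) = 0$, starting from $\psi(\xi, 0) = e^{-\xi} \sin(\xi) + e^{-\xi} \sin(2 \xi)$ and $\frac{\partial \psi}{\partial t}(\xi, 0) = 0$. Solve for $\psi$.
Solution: Substitute $\psi = e^{-\xi}u$.
Then $\psi_{\xi} = e^{-\xi}(u_{\xi} - u)$, $\psi_{\xi\xi} = e^{-\xi}(u_{\xi\xi} - 2u_{\xi} + u)$, $\psi_{tt} = e^{-\xi}u_{tt}$; substituting and dividing by $e^{-\xi}$, the lower-order terms cancel: $u_{tt} = u_{\xi\xi}$ (standard wave equation).
Data for $u$: $u(\xi,0) = e^{\xi}\psi(\xi,0) = \sin(\xi) + \sin(2 \xi)$; $u_t(\xi,0) = e^{\xi}\psi_t(\xi,0) = 0$. The boundary conditions carry over: $u(0,t) = u(\pi,t) = 0$.
Separating variables: $u = \sum [A_n \cos(\omega_n t) + B_n \sin(\omega_n t)] \sin(n\xi)$, $\omega_n = n$. From ICs: $A_1=1, A_2=1$.
So $u(\xi,t) = \sin(\xi) \cos(t) + \sin(2 \xi) \cos(2 t)$, and $\psi(\xi,t) = e^{-\xi}u(\xi,t)$.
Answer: $\psi(\xi, t) = e^{-\xi} \sin(\xi) \cos(t) + e^{-\xi} \sin(2 \xi) \cos(2 t)$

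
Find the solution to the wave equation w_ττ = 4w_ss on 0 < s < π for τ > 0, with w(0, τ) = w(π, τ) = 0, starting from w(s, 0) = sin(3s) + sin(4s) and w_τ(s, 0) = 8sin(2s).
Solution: Using separation of variables w = X(s)T(τ):
Eigenfunctions: sin(ns), n = 1, 2, 3, ...
General solution: w(s, τ) = Σ [A_n cos(2n τ) + B_n sin(2n τ)] sin(ns)
From w(s,0) = sin(3s) + sin(4s): A_3=1, A_4=1. From w_τ(s,0) = 8sin(2s), using w_τ(s,0) = Σ ω_n B_n sin(ns) with ω_n = 2n: B_2 = 8/4 = 2.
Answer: w(s, τ) = 2sin(2s)sin(4τ) + sin(3s)cos(6τ) + sin(4s)cos(8τ)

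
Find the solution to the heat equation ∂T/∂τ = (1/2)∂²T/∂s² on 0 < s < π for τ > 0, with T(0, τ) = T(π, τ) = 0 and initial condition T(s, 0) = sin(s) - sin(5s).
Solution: Separating variables: T = Σ c_n exp(-n²τ/2) sin(ns). From T(s,0) = sin(s) - sin(5s): c_1=1, c_5=-1.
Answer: T(s, τ) = exp(-τ/2)sin(s) - exp(-25τ/2)sin(5s)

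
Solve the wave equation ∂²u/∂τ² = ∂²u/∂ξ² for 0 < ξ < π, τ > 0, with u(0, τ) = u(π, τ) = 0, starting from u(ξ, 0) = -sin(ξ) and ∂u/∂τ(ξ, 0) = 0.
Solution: Using separation of variables u = X(ξ)T(τ):
Eigenfunctions: sin(nξ), n = 1, 2, 3, ...
General solution: u(ξ, τ) = Σ [A_n cos(n τ) + B_n sin(n τ)] sin(nξ)
From u(ξ,0) = -sin(ξ): A_1=-1. From u_τ(ξ,0) = 0: all B_n = 0.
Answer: u(ξ, τ) = -sin(ξ)cos(τ)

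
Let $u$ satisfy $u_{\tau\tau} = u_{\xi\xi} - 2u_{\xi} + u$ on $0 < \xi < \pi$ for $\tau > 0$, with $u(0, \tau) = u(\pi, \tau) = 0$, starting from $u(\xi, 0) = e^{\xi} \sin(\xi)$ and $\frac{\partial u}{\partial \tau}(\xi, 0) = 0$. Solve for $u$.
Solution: Substitute $u = e^{\xi}w$, i.e. $w = e^{-\xi}u$.
By the product rule, $u_{\xi} = e^{\xi}(w_{\xi} + w)$, $u_{\xi\xi} = e^{\xi}(w_{\xi\xi} + 2w_{\xi} + w)$, $u_{\tau\tau} = e^{\xi}w_{\tau\tau}$.
Substituting into the PDE and dividing by $e^{\xi}$: $w_{\tau\tau} = (w_{\xi\xi} + 2w_{\xi} + w) - 2(w_{\xi} + w) + w$.
The lower-order terms cancel, leaving the standard wave equation $w_{\tau\tau} = w_{\xi\xi}$.
Initial data for $w$: $w(\xi,0) = e^{-\xi}u(\xi,0) = \sin(\xi)$; $w_{\tau}(\xi,0) = e^{-\xi}u_{\tau}(\xi,0) = 0$. The boundary conditions carry over: $w(0,\tau) = w(\pi,\tau) = 0$.
Solve for $w$:
  Using separation of variables $w = X(\xi)T(\tau)$:
  Eigenfunctions: $\sin(n\xi)$, $n = 1, 2, 3, \ldots$
  General solution: $w(\xi, \tau) = \sum [A_n \cos(n \tau) + B_n \sin(n \tau)] \sin(n\xi)$
  From $w(\xi,0) = \sin(\xi)$: $A_1=1$. From $w_{\tau}(\xi,0) = 0$: all $B_n = 0$.
Hence $w(\xi,\tau) = \sin(\xi) \cos(\tau)$.
Transform back: $u(\xi,\tau) = e^{\xi}w(\xi,\tau)$.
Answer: $u(\xi, \tau) = e^{\xi} \sin(\xi) \cos(\tau)$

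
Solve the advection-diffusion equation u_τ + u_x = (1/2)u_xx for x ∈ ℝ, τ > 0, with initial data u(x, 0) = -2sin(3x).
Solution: Change to a moving frame: let η = x - τ, σ = τ and write u(x,τ) = w(η,σ).
By the chain rule u_τ = w_σ - w_η, u_x = w_η, u_xx = w_ηη.
Then u_τ + u_x = w_σ: the advection term cancels and the PDE becomes the heat equation w_σ = (1/2)w_ηη on η ∈ ℝ.
Initial data: w(η,0) = u(η,0) = -2sin(3η).
On η ∈ ℝ each mode satisfies (sin(nη))″ = -n² sin(nη), so exp(-n²σ/2) sin(nη) solves the heat equation; by superposition w(η,σ) = Σ c_n exp(-n²σ/2) sin(nη).
Reading off the coefficients: c_3=-2, so w(η,σ) = -2exp(-9σ/2)sin(3η).
Substituting back η = x - τ, σ = τ: u(x,τ) = w(x - τ, τ).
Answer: u(x, τ) = -2exp(-9τ/2)sin(3x - 3τ)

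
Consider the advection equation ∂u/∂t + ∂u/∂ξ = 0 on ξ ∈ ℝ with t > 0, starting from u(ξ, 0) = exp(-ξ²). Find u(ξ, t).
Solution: By characteristics (dξ/dt = 1), u(ξ,t) = f(ξ - t) with f = u(·, 0).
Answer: u(ξ, t) = exp(-(-t + ξ)²)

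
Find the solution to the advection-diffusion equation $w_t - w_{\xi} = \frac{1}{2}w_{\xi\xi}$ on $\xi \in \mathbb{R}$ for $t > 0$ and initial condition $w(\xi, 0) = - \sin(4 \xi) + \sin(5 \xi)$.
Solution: Change to a moving frame: let $\eta = \xi + t$, $\sigma = t$ and write $w(\xi,t) = u(\eta,\sigma)$.
By the chain rule $w_t = u_{\sigma} + u_{\eta}$, $w_{\xi} = u_{\eta}$, $w_{\xi\xi} = u_{\eta\eta}$.
Then $w_t - w_{\xi} = u_{\sigma}$: the advection term cancels and the PDE becomes the heat equation $u_{\sigma} = \frac{1}{2}u_{\eta\eta}$ on $\eta \in \mathbb{R}$.
Initial data: $u(\eta,0) = w(\eta,0) = - \sin(4 \eta) + \sin(5 \eta)$.
On $\eta \in \mathbb{R}$ each mode satisfies $(\sin(n\eta))'' = -n^2 \sin(n\eta)$, so $e^{-n^2\sigma/2} \sin(n\eta)$ solves the heat equation; by superposition $u(\eta,\sigma) = \sum c_n e^{-n^2\sigma/2} \sin(n\eta)$.
Reading off the coefficients: $c_4=-1, c_5=1$, so $u(\eta,\sigma) = - e^{-8 \sigma} \sin(4 \eta) + e^{-25 \sigma/2} \sin(5 \eta)$.
Substituting back $\eta = \xi + t$, $\sigma = t$: $w(\xi,t) = u(\xi + t, t)$.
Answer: $w(\xi, t) = - e^{-8 t} \sin(4 \xi + 4 t) + e^{-25 t/2} \sin(5 \xi + 5 t)$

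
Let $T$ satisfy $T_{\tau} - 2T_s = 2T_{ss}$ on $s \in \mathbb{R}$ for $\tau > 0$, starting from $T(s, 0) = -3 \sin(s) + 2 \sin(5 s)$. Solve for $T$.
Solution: Moving frame: $\eta = s + 2\tau$, $\sigma = \tau$, $T = u(\eta,\sigma)$, so $T_{\tau} = u_{\sigma} + 2u_{\eta}$ and $T_{ss} = u_{\eta\eta}$.
Hence $T_{\tau} - 2T_s = u_{\sigma}$ and the PDE becomes the heat equation $u_{\sigma} = 2u_{\eta\eta}$ on $\eta \in \mathbb{R}$.
Initial data: $u(\eta,0) = T(\eta,0) = -3 \sin(\eta) + 2 \sin(5 \eta)$. Each mode $\sin(n\eta)$ decays as $e^{-2n^2\sigma}$ on $\mathbb{R}$, so $u(\eta,\sigma) = \sum c_n e^{-2n^2\sigma} \sin(n\eta)$ with $c_1=-3, c_5=2$: $u(\eta,\sigma) = -3 e^{-2 \sigma} \sin(\eta) + 2 e^{-50 \sigma} \sin(5 \eta)$.
Substituting back: $T(s,\tau) = u(s + 2\tau, \tau)$.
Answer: $T(s, \tau) = -3 e^{-2 \tau} \sin(2 \tau + s) + 2 e^{-50 \tau} \sin(10 \tau + 5 s)$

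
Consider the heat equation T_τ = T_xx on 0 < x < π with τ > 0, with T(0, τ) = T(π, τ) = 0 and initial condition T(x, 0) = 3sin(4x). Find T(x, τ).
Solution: Separating variables: T = Σ c_n exp(-n²τ) sin(nx). From T(x,0) = 3sin(4x): c_4=3.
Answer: T(x, τ) = 3exp(-16τ)sin(4x)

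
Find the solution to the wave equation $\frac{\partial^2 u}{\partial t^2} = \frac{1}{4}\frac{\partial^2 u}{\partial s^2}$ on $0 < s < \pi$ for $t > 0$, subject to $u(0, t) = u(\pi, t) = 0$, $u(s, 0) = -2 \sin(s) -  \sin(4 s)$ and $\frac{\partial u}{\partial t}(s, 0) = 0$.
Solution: Using separation of variables $u = X(s)T(t)$:
Eigenfunctions: $\sin(ns)$, $n = 1, 2, 3, \ldots$
General solution: $u(s, t) = \sum [A_n \cos(n t/2) + B_n \sin(n t/2)] \sin(ns)$
From $u(s,0) = -2 \sin(s) - \sin(4 s)$: $A_1=-2, A_4=-1$. From $u_t(s,0) = 0$: all $B_n = 0$.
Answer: $u(s, t) = -2 \sin(s) \cos(t/2) -  \sin(4 s) \cos(2 t)$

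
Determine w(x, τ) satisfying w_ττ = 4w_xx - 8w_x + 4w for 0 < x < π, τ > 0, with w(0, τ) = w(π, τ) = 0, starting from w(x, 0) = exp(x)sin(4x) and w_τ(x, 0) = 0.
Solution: Substitute w = exp(x)u.
Then w_x = exp(x)(u_x + u), w_xx = exp(x)(u_xx + 2u_x + u), w_ττ = exp(x)u_ττ; substituting and dividing by exp(x), the lower-order terms cancel: u_ττ = 4u_xx (standard wave equation).
Data for u: u(x,0) = exp(-x)w(x,0) = sin(4x); u_τ(x,0) = exp(-x)w_τ(x,0) = 0. The boundary conditions carry over: u(0,τ) = u(π,τ) = 0.
Separating variables: u = Σ [A_n cos(ω_n τ) + B_n sin(ω_n τ)] sin(nx), ω_n = 2n. From ICs: A_4=1.
So u(x,τ) = sin(4x)cos(8τ), and w(x,τ) = exp(x)u(x,τ).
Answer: w(x, τ) = exp(x)sin(4x)cos(8τ)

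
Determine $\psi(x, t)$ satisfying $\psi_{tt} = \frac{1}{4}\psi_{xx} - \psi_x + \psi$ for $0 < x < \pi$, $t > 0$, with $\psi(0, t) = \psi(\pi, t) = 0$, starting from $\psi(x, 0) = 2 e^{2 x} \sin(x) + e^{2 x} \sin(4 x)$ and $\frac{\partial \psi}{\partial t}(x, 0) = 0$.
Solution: Substitute $\psi = e^{2x}u$, i.e. $u = e^{-2x}\psi$.
By the product rule, $\psi_x = e^{2x}(u_x + 2u)$, $\psi_{xx} = e^{2x}(u_{xx} + 4u_x + 4u)$, $\psi_{tt} = e^{2x}u_{tt}$.
Substituting into the PDE and dividing by $e^{2x}$: $u_{tt} = \frac{1}{4}(u_{xx} + 4u_x + 4u) - (u_x + 2u) + u$.
The lower-order terms cancel, leaving the standard wave equation $u_{tt} = \frac{1}{4}u_{xx}$.
Initial data for $u$: $u(x,0) = e^{-2x}\psi(x,0) = 2 \sin(x) + \sin(4 x)$; $u_t(x,0) = e^{-2x}\psi_t(x,0) = 0$. The boundary conditions carry over: $u(0,t) = u(\pi,t) = 0$.
Solve for $u$:
  Using separation of variables $u = X(x)T(t)$:
  Eigenfunctions: $\sin(nx)$, $n = 1, 2, 3, \ldots$
  General solution: $u(x, t) = \sum [A_n \cos(n t/2) + B_n \sin(n t/2)] \sin(nx)$
  From $u(x,0) = 2 \sin(x) + \sin(4 x)$: $A_1=2, A_4=1$. From $u_t(x,0) = 0$: all $B_n = 0$.
Hence $u(x,t) = 2 \sin(x) \cos(t/2) + \sin(4 x) \cos(2 t)$.
Transform back: $\psi(x,t) = e^{2x}u(x,t)$.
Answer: $\psi(x, t) = 2 e^{2 x} \sin(x) \cos(t/2) + e^{2 x} \sin(4 x) \cos(2 t)$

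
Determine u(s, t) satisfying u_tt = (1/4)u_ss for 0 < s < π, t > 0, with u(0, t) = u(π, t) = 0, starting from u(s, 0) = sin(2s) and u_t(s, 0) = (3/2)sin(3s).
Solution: Separating variables: u = Σ [A_n cos(ω_n t) + B_n sin(ω_n t)] sin(ns), ω_n = n/2. From ICs (B_n = velocity coefficient / ω_n): A_2=1, B_3=1.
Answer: u(s, t) = sin(2s)cos(t) + sin(3s)sin(3t/2)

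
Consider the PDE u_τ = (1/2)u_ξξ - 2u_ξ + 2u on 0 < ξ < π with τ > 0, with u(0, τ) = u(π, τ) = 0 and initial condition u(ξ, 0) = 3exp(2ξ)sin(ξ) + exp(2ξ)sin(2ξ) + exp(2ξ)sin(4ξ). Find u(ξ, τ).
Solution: Substitute u = exp(2ξ)w, i.e. w = exp(-2ξ)u.
By the product rule, u_ξ = exp(2ξ)(w_ξ + 2w), u_ξξ = exp(2ξ)(w_ξξ + 4w_ξ + 4w), u_τ = exp(2ξ)w_τ.
Substituting into the PDE and dividing by exp(2ξ): w_τ = (1/2)(w_ξξ + 4w_ξ + 4w) - 2(w_ξ + 2w) + 2w.
The lower-order terms cancel, leaving the standard heat equation w_τ = (1/2)w_ξξ.
Initial data for w: w(ξ,0) = exp(-2ξ)u(ξ,0) = 3sin(ξ) + sin(2ξ) + sin(4ξ). The boundary conditions carry over: w(0,τ) = w(π,τ) = 0.
Solve for w:
  Using separation of variables w = X(ξ)T(τ):
  Eigenfunctions: sin(nξ), n = 1, 2, 3, ...
  General solution: w(ξ, τ) = Σ c_n sin(nξ) exp(-n² τ/2)
  Matching w(ξ,0) = 3sin(ξ) + sin(2ξ) + sin(4ξ) term by term: c_1=3, c_2=1, c_4=1.
Hence w(ξ,τ) = exp(-2τ)sin(2ξ) + exp(-8τ)sin(4ξ) + 3exp(-τ/2)sin(ξ).
Transform back: u(ξ,τ) = exp(2ξ)w(ξ,τ).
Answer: u(ξ, τ) = exp(2ξ)exp(-2τ)sin(2ξ) + exp(2ξ)exp(-8τ)sin(4ξ) + 3exp(2ξ)exp(-τ/2)sin(ξ)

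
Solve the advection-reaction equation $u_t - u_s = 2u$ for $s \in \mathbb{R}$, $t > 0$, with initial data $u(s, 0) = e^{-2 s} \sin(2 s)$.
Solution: Substitute $u = e^{-2s}w$.
Then $u_s = e^{-2s}(w_s - 2w)$, $u_t = e^{-2s}w_t$; substituting and dividing by $e^{-2s}$, the lower-order terms cancel: $w_t - w_s = 0$ (standard advection equation).
Data for $w$: $w(s,0) = e^{2s}u(s,0) = \sin(2 s)$.
By characteristics ($ds/dt = -1$), $w(s,t) = f(s + t)$ with $f = w( \cdot , 0)$.
So $w(s,t) = \sin(2 s + 2 t)$, and $u(s,t) = e^{-2s}w(s,t)$.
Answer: $u(s, t) = e^{-2 s} \sin(2 s + 2 t)$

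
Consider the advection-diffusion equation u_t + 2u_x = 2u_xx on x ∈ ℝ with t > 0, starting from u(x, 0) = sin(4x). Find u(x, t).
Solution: Moving frame: η = x - 2t, σ = t, u = w(η,σ), so u_t = w_σ - 2w_η and u_xx = w_ηη.
Hence u_t + 2u_x = w_σ and the PDE becomes the heat equation w_σ = 2w_ηη on η ∈ ℝ.
Initial data: w(η,0) = u(η,0) = sin(4η). Each mode sin(nη) decays as exp(-2n²σ) on ℝ, so w(η,σ) = Σ c_n exp(-2n²σ) sin(nη) with c_4=1: w(η,σ) = exp(-32σ)sin(4η).
Substituting back: u(x,t) = w(x - 2t, t).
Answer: u(x, t) = -exp(-32t)sin(8t - 4x)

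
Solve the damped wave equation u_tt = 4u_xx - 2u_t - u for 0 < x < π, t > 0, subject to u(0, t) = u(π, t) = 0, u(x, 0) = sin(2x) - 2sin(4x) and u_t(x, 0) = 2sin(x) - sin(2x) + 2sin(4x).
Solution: Substitute u = exp(-t)w.
Then u_t = exp(-t)(w_t - w), u_tt = exp(-t)(w_tt - 2w_t + w), u_xx = exp(-t)w_xx; substituting and dividing by exp(-t), the lower-order terms cancel: w_tt = 4w_xx (standard wave equation).
Data for w: w(x,0) = u(x,0) = sin(2x) - 2sin(4x); w_t(x,0) = u_t(x,0) + u(x,0) = 2sin(x). The boundary conditions carry over: w(0,t) = w(π,t) = 0.
Separating variables: w = Σ [A_n cos(ω_n t) + B_n sin(ω_n t)] sin(nx), ω_n = 2n. From ICs (B_n = velocity coefficient / ω_n): A_2=1, A_4=-2, B_1=1.
So w(x,t) = sin(2t)sin(x) + sin(2x)cos(4t) - 2sin(4x)cos(8t), and u(x,t) = exp(-t)w(x,t).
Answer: u(x, t) = exp(-t)sin(2t)sin(x) + exp(-t)sin(2x)cos(4t) - 2exp(-t)sin(4x)cos(8t)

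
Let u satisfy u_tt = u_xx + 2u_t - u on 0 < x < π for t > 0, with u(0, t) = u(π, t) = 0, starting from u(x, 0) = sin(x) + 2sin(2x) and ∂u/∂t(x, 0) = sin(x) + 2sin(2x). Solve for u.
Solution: Substitute u = exp(t)w.
Then u_t = exp(t)(w_t + w), u_tt = exp(t)(w_tt + 2w_t + w), u_xx = exp(t)w_xx; substituting and dividing by exp(t), the lower-order terms cancel: w_tt = w_xx (standard wave equation).
Data for w: w(x,0) = u(x,0) = sin(x) + 2sin(2x); w_t(x,0) = u_t(x,0) - u(x,0) = 0. The boundary conditions carry over: w(0,t) = w(π,t) = 0.
Separating variables: w = Σ [A_n cos(ω_n t) + B_n sin(ω_n t)] sin(nx), ω_n = n. From ICs: A_1=1, A_2=2.
So w(x,t) = sin(x)cos(t) + 2sin(2x)cos(2t), and u(x,t) = exp(t)w(x,t).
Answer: u(x, t) = exp(t)sin(x)cos(t) + 2exp(t)sin(2x)cos(2t)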